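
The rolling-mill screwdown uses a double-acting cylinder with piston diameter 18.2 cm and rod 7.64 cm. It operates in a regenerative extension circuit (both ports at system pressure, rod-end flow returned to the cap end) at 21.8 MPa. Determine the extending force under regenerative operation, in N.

F ≈ 99900 N

With equal pressure on both faces, forces on the annular region cancel; the net push is pressure × rod cross-section.
Rod cross-section A_rod = π/4 × (7.64 cm)² = 45.84 cm^2
F = P × A_rod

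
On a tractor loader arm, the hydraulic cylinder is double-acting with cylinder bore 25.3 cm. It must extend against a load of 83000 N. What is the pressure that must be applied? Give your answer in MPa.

Cap-side area A_cap = π/4 × (25.3 cm)² = 502.7 cm^2
P = F / A = 83000 N / A

P ≈ 1.65 MPa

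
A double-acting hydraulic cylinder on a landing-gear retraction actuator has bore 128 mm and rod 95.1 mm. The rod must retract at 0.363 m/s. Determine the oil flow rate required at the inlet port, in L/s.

Rod-side annular area A_ann = π/4 × (128² − 95.1²) = 5765 mm^2
Q = A × v

Q ≈ 2.09 L/s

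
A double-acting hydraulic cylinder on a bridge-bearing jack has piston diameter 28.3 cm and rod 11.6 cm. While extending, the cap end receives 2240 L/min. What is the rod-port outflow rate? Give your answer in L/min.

Cap-side area A_cap = π/4 × (28.3 cm)² = 629.0 cm^2
Rod-side annular area A_ann = π/4 × (28.3² − 11.6²) = 523.3 cm^2
Piston speed v = Q_in/A_cap; rod-end outflow Q_out = v × A_ann = Q_in × A_ann/A_cap.

Q_out ≈ 1860 L/min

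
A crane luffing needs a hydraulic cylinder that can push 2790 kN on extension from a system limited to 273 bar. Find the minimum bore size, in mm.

Extension force acts on the full piston face: F = P × (π/4)D².
D = √(4F / (πP)) = √(4 × 2790 kN / (π × 273 bar))

D ≈ 361 mm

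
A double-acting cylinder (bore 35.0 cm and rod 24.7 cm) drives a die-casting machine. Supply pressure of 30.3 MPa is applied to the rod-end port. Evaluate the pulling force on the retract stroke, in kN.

F ≈ 1460 kN

Rod-side annular area A_ann = π/4 × (35.0² − 24.7²) = 482.9 cm^2
On retraction the pressure acts on the annular area (bore minus rod).
F = P × A_ann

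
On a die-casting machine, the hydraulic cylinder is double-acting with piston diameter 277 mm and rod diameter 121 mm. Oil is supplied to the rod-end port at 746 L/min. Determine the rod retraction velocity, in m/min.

v ≈ 15.3 m/min

Rod-side annular area A_ann = π/4 × (277² − 121²) = 48760 mm^2
Flow into the rod-end port fills the annular volume.
v = Q / A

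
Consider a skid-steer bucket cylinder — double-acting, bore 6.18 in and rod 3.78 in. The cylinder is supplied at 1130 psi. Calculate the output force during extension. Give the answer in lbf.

Cap-side area A_cap = π/4 × (6.18 in)² = 30.00 in^2
F = P × A_cap = 1130 psi × A_cap

F ≈ 33900 lbf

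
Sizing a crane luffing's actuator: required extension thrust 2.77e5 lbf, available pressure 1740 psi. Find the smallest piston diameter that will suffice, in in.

D ≈ 14.2 in

Extension force acts on the full piston face: F = P × (π/4)D².
D = √(4F / (πP)) = √(4 × 2.77e5 lbf / (π × 1740 psi))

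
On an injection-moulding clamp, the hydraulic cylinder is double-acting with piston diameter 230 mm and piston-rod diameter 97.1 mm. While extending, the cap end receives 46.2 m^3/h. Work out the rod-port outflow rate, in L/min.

Cap-side area A_cap = π/4 × (230 mm)² = 41550 mm^2
Rod-side annular area A_ann = π/4 × (230² − 97.1²) = 34140 mm^2
Piston speed v = Q_in/A_cap; rod-end outflow Q_out = v × A_ann = Q_in × A_ann/A_cap.

Q_out ≈ 633 L/min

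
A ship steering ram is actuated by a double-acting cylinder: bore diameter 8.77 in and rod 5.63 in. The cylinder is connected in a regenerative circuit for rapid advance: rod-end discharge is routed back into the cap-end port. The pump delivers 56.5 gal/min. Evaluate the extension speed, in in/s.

In regeneration the rod-end outflow joins the pump flow into the cap end, so the net volume the pump must supply per unit advance equals the rod cross-section area.
Rod cross-section A_rod = π/4 × (5.63 in)² = 24.89 in^2
v = Q_pump / A_rod

v ≈ 8.74 in/s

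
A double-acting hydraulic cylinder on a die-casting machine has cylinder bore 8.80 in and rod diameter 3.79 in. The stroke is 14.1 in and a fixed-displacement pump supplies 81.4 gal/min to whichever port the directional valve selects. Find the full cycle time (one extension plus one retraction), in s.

t ≈ 4.97 s

Cap-side area A_cap = π/4 × (8.80 in)² = 60.82 in^2
Rod-side annular area A_ann = π/4 × (8.80² − 3.79²) = 49.54 in^2
t_ext = A_cap·L/Q = 2.736 s
t_ret = A_ann·L/Q = 2.229 s
t_cycle = t_ext + t_ret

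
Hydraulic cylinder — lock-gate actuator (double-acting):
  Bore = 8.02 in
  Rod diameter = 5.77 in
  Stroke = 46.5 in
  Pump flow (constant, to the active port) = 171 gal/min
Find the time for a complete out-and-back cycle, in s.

Cap-side area A_cap = π/4 × (8.02 in)² = 50.52 in^2
Rod-side annular area A_ann = π/4 × (8.02² − 5.77²) = 24.37 in^2
t_ext = A_cap·L/Q = 3.568 s
t_ret = A_ann·L/Q = 1.721 s
t_cycle = t_ext + t_ret

t ≈ 5.29 s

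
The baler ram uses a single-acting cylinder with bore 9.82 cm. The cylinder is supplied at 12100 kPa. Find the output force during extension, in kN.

F ≈ 91.6 kN

Cap-side area A_cap = π/4 × (9.82 cm)² = 75.74 cm^2
F = P × A_cap = 12100 kPa × A_cap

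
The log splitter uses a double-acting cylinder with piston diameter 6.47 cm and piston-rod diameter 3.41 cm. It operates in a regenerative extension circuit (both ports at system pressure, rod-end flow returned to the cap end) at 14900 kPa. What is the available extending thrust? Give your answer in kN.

F ≈ 13.6 kN

With equal pressure on both faces, forces on the annular region cancel; the net push is pressure × rod cross-section.
Rod cross-section A_rod = π/4 × (3.41 cm)² = 9.133 cm^2
F = P × A_rod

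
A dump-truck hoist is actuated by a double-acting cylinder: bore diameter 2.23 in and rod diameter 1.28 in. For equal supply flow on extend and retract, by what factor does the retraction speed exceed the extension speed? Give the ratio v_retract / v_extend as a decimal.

v_ret/v_ext ≈ 1.49

Cap-side area A_cap = π/4 × (2.23 in)² = 3.906 in^2
Rod-side annular area A_ann = π/4 × (2.23² − 1.28²) = 2.619 in^2
For equal Q, v ∝ 1/A, so v_ret/v_ext = A_cap/A_ann.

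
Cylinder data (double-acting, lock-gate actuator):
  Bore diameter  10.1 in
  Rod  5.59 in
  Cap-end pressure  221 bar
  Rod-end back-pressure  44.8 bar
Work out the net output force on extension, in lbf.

Cap-side area A_cap = π/4 × (10.1 in)² = 80.12 in^2
Rod-side annular area A_ann = π/4 × (10.1² − 5.59²) = 55.58 in^2
Net thrust = P_cap·A_cap − P_rod·A_ann = 2.568e5 lbf − 36110 lbf

F ≈ 2.21e5 lbf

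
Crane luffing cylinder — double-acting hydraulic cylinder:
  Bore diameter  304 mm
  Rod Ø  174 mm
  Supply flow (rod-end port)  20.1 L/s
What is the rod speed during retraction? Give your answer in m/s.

v ≈ 0.412 m/s

Rod-side annular area A_ann = π/4 × (304² − 174²) = 48800 mm^2
Flow into the rod-end port fills the annular volume.
v = Q / A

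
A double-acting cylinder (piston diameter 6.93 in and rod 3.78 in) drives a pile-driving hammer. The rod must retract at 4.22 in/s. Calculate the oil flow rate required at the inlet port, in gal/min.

Q ≈ 29.0 gal/min

Rod-side annular area A_ann = π/4 × (6.93² − 3.78²) = 26.50 in^2
Q = A × v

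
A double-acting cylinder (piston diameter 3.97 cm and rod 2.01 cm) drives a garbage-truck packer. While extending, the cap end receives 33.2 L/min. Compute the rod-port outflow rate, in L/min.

Cap-side area A_cap = π/4 × (3.97 cm)² = 12.38 cm^2
Rod-side annular area A_ann = π/4 × (3.97² − 2.01²) = 9.205 cm^2
Piston speed v = Q_in/A_cap; rod-end outflow Q_out = v × A_ann = Q_in × A_ann/A_cap.

Q_out ≈ 24.7 L/min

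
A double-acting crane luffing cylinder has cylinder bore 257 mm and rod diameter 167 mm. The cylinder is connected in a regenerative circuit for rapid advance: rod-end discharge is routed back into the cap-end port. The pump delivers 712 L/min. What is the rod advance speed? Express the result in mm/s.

In regeneration the rod-end outflow joins the pump flow into the cap end, so the net volume the pump must supply per unit advance equals the rod cross-section area.
Rod cross-section A_rod = π/4 × (167 mm)² = 21900 mm^2
v = Q_pump / A_rod

v ≈ 542 mm/s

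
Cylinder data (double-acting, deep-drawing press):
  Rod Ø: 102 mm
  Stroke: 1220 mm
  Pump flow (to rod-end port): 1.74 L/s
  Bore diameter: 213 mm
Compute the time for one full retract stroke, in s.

t ≈ 19.3 s

Rod-side annular area A_ann = π/4 × (213² − 102²) = 27460 mm^2
Swept volume V = A × L; t = V / Q = A·L / Q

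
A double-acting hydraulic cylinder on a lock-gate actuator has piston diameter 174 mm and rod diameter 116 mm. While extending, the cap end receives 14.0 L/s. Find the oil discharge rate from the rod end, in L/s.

Q_out ≈ 7.78 L/s

Cap-side area A_cap = π/4 × (174 mm)² = 23780 mm^2
Rod-side annular area A_ann = π/4 × (174² − 116²) = 13210 mm^2
Piston speed v = Q_in/A_cap; rod-end outflow Q_out = v × A_ann = Q_in × A_ann/A_cap.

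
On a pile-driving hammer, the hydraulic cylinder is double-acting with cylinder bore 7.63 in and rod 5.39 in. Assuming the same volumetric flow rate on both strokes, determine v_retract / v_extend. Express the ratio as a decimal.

v_ret/v_ext ≈ 2.00

Cap-side area A_cap = π/4 × (7.63 in)² = 45.72 in^2
Rod-side annular area A_ann = π/4 × (7.63² − 5.39²) = 22.91 in^2
For equal Q, v ∝ 1/A, so v_ret/v_ext = A_cap/A_ann.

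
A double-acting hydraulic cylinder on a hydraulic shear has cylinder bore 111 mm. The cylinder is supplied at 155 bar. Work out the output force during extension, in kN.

F ≈ 150 kN

Cap-side area A_cap = π/4 × (111 mm)² = 9677 mm^2
F = P × A_cap = 155 bar × A_cap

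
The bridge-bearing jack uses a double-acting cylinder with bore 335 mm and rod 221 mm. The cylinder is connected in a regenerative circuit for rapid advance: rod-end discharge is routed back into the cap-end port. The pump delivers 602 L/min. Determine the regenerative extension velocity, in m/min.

In regeneration the rod-end outflow joins the pump flow into the cap end, so the net volume the pump must supply per unit advance equals the rod cross-section area.
Rod cross-section A_rod = π/4 × (221 mm)² = 38360 mm^2
v = Q_pump / A_rod

v ≈ 15.7 m/min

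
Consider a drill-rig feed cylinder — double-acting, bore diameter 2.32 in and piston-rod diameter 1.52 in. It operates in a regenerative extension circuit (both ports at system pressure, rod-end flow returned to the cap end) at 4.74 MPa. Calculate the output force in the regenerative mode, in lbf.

F ≈ 1250 lbf

With equal pressure on both faces, forces on the annular region cancel; the net push is pressure × rod cross-section.
Rod cross-section A_rod = π/4 × (1.52 in)² = 1.815 in^2
F = P × A_rod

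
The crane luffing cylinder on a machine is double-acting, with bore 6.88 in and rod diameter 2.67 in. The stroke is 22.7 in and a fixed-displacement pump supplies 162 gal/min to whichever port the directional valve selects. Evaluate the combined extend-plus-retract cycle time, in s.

Cap-side area A_cap = π/4 × (6.88 in)² = 37.18 in^2
Rod-side annular area A_ann = π/4 × (6.88² − 2.67²) = 31.58 in^2
t_ext = A_cap·L/Q = 1.353 s
t_ret = A_ann·L/Q = 1.149 s
t_cycle = t_ext + t_ret

t ≈ 2.50 s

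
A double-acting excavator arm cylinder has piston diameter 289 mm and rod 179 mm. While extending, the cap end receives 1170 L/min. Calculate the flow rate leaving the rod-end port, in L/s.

Q_out ≈ 12.0 L/s

Cap-side area A_cap = π/4 × (289 mm)² = 65600 mm^2
Rod-side annular area A_ann = π/4 × (289² − 179²) = 40430 mm^2
Piston speed v = Q_in/A_cap; rod-end outflow Q_out = v × A_ann = Q_in × A_ann/A_cap.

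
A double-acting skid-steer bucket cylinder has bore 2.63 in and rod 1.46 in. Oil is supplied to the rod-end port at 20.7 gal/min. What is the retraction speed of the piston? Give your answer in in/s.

Rod-side annular area A_ann = π/4 × (2.63² − 1.46²) = 3.758 in^2
Flow into the rod-end port fills the annular volume.
v = Q / A

v ≈ 21.2 in/s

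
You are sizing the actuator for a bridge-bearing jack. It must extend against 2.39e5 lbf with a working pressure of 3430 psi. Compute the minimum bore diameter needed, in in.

Extension force acts on the full piston face: F = P × (π/4)D².
D = √(4F / (πP)) = √(4 × 2.39e5 lbf / (π × 3430 psi))

D ≈ 9.42 in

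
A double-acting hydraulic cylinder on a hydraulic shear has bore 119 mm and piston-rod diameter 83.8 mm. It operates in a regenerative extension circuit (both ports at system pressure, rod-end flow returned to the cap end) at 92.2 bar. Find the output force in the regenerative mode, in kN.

With equal pressure on both faces, forces on the annular region cancel; the net push is pressure × rod cross-section.
Rod cross-section A_rod = π/4 × (83.8 mm)² = 5515 mm^2
F = P × A_rod

F ≈ 50.9 kN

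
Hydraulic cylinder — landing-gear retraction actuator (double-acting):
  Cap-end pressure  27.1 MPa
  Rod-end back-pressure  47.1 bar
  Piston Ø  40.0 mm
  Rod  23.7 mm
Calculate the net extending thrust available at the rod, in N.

F ≈ 30200 N

Cap-side area A_cap = π/4 × (40.0 mm)² = 1257 mm^2
Rod-side annular area A_ann = π/4 × (40.0² − 23.7²) = 815.5 mm^2
Net thrust = P_cap·A_cap − P_rod·A_ann = 34050 N − 3841 N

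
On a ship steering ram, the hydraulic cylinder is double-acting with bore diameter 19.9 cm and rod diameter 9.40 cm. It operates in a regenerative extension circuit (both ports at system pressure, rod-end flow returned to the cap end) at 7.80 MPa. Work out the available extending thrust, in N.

With equal pressure on both faces, forces on the annular region cancel; the net push is pressure × rod cross-section.
Rod cross-section A_rod = π/4 × (9.40 cm)² = 69.40 cm^2
F = P × A_rod

F ≈ 54100 N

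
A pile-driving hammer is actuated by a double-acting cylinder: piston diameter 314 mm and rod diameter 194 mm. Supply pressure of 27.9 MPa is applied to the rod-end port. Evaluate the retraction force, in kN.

Rod-side annular area A_ann = π/4 × (314² − 194²) = 47880 mm^2
On retraction the pressure acts on the annular area (bore minus rod).
F = P × A_ann

F ≈ 1340 kN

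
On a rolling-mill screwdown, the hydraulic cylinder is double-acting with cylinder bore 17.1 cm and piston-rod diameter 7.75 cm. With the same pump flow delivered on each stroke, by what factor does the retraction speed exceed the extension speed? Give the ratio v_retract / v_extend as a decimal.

v_ret/v_ext ≈ 1.26

Cap-side area A_cap = π/4 × (17.1 cm)² = 229.7 cm^2
Rod-side annular area A_ann = π/4 × (17.1² − 7.75²) = 182.5 cm^2
For equal Q, v ∝ 1/A, so v_ret/v_ext = A_cap/A_ann.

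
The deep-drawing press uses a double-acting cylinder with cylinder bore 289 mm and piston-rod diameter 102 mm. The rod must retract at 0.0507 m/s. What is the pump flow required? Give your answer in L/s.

Rod-side annular area A_ann = π/4 × (289² − 102²) = 57430 mm^2
Q = A × v

Q ≈ 2.91 L/s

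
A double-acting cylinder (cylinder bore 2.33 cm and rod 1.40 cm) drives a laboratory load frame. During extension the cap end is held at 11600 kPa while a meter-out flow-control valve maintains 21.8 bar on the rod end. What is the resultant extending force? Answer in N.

Cap-side area A_cap = π/4 × (2.33 cm)² = 4.264 cm^2
Rod-side annular area A_ann = π/4 × (2.33² − 1.40²) = 2.724 cm^2
Net thrust = P_cap·A_cap − P_rod·A_ann = 4946 N − 593.9 N

F ≈ 4350 N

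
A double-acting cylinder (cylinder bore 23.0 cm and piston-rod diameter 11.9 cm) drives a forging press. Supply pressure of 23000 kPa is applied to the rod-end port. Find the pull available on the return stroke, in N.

Rod-side annular area A_ann = π/4 × (23.0² − 11.9²) = 304.3 cm^2
On retraction the pressure acts on the annular area (bore minus rod).
F = P × A_ann

F ≈ 7.00e5 N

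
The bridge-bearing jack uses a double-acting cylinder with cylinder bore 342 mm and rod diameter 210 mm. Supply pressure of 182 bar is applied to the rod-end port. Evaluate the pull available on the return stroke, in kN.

F ≈ 1040 kN

Rod-side annular area A_ann = π/4 × (342² − 210²) = 57230 mm^2
On retraction the pressure acts on the annular area (bore minus rod).
F = P × A_ann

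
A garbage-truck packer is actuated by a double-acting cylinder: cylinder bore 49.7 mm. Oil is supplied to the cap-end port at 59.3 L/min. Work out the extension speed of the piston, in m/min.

Cap-side area A_cap = π/4 × (49.7 mm)² = 1940 mm^2
v = Q / A

v ≈ 30.6 m/min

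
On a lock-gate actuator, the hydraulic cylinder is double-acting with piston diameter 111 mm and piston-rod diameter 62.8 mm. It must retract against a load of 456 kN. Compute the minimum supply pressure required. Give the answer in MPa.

P ≈ 69.3 MPa

Rod-side annular area A_ann = π/4 × (111² − 62.8²) = 6579 mm^2
Retraction: pressure acts on the annular area.
P = F / A = 456 kN / A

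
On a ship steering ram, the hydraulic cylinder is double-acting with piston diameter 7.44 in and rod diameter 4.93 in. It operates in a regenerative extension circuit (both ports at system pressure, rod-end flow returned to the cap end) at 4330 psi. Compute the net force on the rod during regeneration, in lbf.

With equal pressure on both faces, forces on the annular region cancel; the net push is pressure × rod cross-section.
Rod cross-section A_rod = π/4 × (4.93 in)² = 19.09 in^2
F = P × A_rod

F ≈ 82700 lbf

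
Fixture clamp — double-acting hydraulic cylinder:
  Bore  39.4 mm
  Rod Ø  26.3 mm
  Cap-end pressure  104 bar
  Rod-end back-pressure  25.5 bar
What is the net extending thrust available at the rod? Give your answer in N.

F ≈ 11000 N

Cap-side area A_cap = π/4 × (39.4 mm)² = 1219 mm^2
Rod-side annular area A_ann = π/4 × (39.4² − 26.3²) = 676.0 mm^2
Net thrust = P_cap·A_cap − P_rod·A_ann = 12680 N − 1724 N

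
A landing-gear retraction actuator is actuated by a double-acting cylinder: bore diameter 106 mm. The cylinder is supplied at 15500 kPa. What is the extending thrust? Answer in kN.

F ≈ 137 kN

Cap-side area A_cap = π/4 × (106 mm)² = 8825 mm^2
F = P × A_cap = 15500 kPa × A_cap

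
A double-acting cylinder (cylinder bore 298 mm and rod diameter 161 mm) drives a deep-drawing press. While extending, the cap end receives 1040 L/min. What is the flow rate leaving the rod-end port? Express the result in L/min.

Cap-side area A_cap = π/4 × (298 mm)² = 69750 mm^2
Rod-side annular area A_ann = π/4 × (298² − 161²) = 49390 mm^2
Piston speed v = Q_in/A_cap; rod-end outflow Q_out = v × A_ann = Q_in × A_ann/A_cap.

Q_out ≈ 736 L/min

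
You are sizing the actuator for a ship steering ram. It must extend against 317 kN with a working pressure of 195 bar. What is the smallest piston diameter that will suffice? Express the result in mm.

D ≈ 144 mm

Extension force acts on the full piston face: F = P × (π/4)D².
D = √(4F / (πP)) = √(4 × 317 kN / (π × 195 bar))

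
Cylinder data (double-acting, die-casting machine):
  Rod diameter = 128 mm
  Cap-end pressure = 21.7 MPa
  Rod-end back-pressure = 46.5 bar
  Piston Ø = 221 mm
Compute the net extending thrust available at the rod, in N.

F ≈ 7.14e5 N

Cap-side area A_cap = π/4 × (221 mm)² = 38360 mm^2
Rod-side annular area A_ann = π/4 × (221² − 128²) = 25490 mm^2
Net thrust = P_cap·A_cap − P_rod·A_ann = 8.324e5 N − 1.185e5 N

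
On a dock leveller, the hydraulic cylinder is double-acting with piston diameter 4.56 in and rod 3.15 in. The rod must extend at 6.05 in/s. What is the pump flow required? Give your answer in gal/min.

Cap-side area A_cap = π/4 × (4.56 in)² = 16.33 in^2
Q = A × v

Q ≈ 25.7 gal/min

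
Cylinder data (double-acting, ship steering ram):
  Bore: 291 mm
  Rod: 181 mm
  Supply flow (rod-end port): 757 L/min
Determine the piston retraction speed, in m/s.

Rod-side annular area A_ann = π/4 × (291² − 181²) = 40780 mm^2
Flow into the rod-end port fills the annular volume.
v = Q / A

v ≈ 0.309 m/s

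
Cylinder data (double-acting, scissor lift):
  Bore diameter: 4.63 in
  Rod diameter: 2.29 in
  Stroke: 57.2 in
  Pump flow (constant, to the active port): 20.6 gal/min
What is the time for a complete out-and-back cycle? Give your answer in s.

Cap-side area A_cap = π/4 × (4.63 in)² = 16.84 in^2
Rod-side annular area A_ann = π/4 × (4.63² − 2.29²) = 12.72 in^2
t_ext = A_cap·L/Q = 12.14 s
t_ret = A_ann·L/Q = 9.172 s
t_cycle = t_ext + t_ret

t ≈ 21.3 s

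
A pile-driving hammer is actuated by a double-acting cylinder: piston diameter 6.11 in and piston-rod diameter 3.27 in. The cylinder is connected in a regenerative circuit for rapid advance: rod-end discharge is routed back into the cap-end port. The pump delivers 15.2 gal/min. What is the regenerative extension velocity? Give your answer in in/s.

v ≈ 6.97 in/s

In regeneration the rod-end outflow joins the pump flow into the cap end, so the net volume the pump must supply per unit advance equals the rod cross-section area.
Rod cross-section A_rod = π/4 × (3.27 in)² = 8.398 in^2
v = Q_pump / A_rod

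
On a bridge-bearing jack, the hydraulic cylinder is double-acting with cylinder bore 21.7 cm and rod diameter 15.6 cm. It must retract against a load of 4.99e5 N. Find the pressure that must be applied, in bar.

P ≈ 279 bar

Rod-side annular area A_ann = π/4 × (21.7² − 15.6²) = 178.7 cm^2
Retraction: pressure acts on the annular area.
P = F / A = 4.99e5 N / A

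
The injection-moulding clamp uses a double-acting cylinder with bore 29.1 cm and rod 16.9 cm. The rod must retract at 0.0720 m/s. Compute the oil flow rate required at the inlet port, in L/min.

Q ≈ 190 L/min

Rod-side annular area A_ann = π/4 × (29.1² − 16.9²) = 440.8 cm^2
Q = A × v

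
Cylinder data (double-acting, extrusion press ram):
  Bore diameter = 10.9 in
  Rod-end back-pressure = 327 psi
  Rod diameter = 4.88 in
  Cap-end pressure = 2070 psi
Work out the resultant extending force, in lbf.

F ≈ 1.69e5 lbf

Cap-side area A_cap = π/4 × (10.9 in)² = 93.31 in^2
Rod-side annular area A_ann = π/4 × (10.9² − 4.88²) = 74.61 in^2
Net thrust = P_cap·A_cap − P_rod·A_ann = 1.932e5 lbf − 24400 lbf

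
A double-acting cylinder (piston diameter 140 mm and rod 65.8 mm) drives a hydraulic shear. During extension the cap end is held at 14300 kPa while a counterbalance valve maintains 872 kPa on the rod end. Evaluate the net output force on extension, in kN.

Cap-side area A_cap = π/4 × (140 mm)² = 15390 mm^2
Rod-side annular area A_ann = π/4 × (140² − 65.8²) = 11990 mm^2
Net thrust = P_cap·A_cap − P_rod·A_ann = 220.1 kN − 10.46 kN

F ≈ 210 kN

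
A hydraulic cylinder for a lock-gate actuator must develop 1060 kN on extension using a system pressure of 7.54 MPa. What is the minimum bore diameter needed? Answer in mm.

D ≈ 423 mm

Extension force acts on the full piston face: F = P × (π/4)D².
D = √(4F / (πP)) = √(4 × 1060 kN / (π × 7.54 MPa))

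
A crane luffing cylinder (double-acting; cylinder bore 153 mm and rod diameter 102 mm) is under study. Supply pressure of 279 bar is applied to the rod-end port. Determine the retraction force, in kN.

F ≈ 285 kN

Rod-side annular area A_ann = π/4 × (153² − 102²) = 10210 mm^2
On retraction the pressure acts on the annular area (bore minus rod).
F = P × A_ann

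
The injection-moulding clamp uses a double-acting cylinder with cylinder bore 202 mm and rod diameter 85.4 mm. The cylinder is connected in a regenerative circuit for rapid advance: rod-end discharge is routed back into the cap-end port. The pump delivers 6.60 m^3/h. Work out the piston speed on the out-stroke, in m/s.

In regeneration the rod-end outflow joins the pump flow into the cap end, so the net volume the pump must supply per unit advance equals the rod cross-section area.
Rod cross-section A_rod = π/4 × (85.4 mm)² = 5728 mm^2
v = Q_pump / A_rod

v ≈ 0.320 m/s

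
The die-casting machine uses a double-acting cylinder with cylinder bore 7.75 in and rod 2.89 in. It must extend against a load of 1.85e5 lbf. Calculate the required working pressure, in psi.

Cap-side area A_cap = π/4 × (7.75 in)² = 47.17 in^2
P = F / A = 1.85e5 lbf / A

P ≈ 3920 psi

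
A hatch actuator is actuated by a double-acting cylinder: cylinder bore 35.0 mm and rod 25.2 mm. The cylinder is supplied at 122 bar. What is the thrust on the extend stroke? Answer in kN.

F ≈ 11.7 kN

Cap-side area A_cap = π/4 × (35.0 mm)² = 962.1 mm^2
F = P × A_cap = 122 bar × A_cap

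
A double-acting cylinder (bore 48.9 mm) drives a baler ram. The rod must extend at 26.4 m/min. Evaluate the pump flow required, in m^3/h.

Cap-side area A_cap = π/4 × (48.9 mm)² = 1878 mm^2
Q = A × v

Q ≈ 2.97 m^3/h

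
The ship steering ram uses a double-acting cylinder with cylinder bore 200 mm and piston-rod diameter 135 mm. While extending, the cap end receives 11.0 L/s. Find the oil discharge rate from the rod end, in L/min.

Q_out ≈ 359 L/min

Cap-side area A_cap = π/4 × (200 mm)² = 31420 mm^2
Rod-side annular area A_ann = π/4 × (200² − 135²) = 17100 mm^2
Piston speed v = Q_in/A_cap; rod-end outflow Q_out = v × A_ann = Q_in × A_ann/A_cap.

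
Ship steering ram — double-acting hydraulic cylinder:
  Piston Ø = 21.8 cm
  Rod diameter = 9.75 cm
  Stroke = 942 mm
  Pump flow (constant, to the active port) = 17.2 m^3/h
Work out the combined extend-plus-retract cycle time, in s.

Cap-side area A_cap = π/4 × (21.8 cm)² = 373.3 cm^2
Rod-side annular area A_ann = π/4 × (21.8² − 9.75²) = 298.6 cm^2
t_ext = A_cap·L/Q = 7.359 s
t_ret = A_ann·L/Q = 5.887 s
t_cycle = t_ext + t_ret

t ≈ 13.2 s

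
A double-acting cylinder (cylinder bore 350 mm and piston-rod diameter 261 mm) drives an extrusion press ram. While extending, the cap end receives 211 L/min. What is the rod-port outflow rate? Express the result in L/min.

Cap-side area A_cap = π/4 × (350 mm)² = 96210 mm^2
Rod-side annular area A_ann = π/4 × (350² − 261²) = 42710 mm^2
Piston speed v = Q_in/A_cap; rod-end outflow Q_out = v × A_ann = Q_in × A_ann/A_cap.

Q_out ≈ 93.7 L/min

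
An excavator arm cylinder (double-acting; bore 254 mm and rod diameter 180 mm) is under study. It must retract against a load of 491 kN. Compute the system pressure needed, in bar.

P ≈ 195 bar

Rod-side annular area A_ann = π/4 × (254² − 180²) = 25220 mm^2
Retraction: pressure acts on the annular area.
P = F / A = 491 kN / A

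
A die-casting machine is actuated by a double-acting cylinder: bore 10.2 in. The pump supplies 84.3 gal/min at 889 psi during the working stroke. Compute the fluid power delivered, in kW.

Hydraulic power = P × Q

W ≈ 32.6 kW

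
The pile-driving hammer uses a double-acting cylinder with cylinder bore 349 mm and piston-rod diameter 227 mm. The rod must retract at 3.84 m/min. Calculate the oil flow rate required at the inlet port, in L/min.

Q ≈ 212 L/min

Rod-side annular area A_ann = π/4 × (349² − 227²) = 55190 mm^2
Q = A × v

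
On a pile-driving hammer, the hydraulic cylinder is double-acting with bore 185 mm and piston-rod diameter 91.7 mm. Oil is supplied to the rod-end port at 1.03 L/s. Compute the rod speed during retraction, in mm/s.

v ≈ 50.8 mm/s

Rod-side annular area A_ann = π/4 × (185² − 91.7²) = 20280 mm^2
Flow into the rod-end port fills the annular volume.
v = Q / A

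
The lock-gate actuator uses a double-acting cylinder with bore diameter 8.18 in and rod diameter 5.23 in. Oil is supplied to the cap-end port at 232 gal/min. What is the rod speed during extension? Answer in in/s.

v ≈ 17.0 in/s

Cap-side area A_cap = π/4 × (8.18 in)² = 52.55 in^2
v = Q / A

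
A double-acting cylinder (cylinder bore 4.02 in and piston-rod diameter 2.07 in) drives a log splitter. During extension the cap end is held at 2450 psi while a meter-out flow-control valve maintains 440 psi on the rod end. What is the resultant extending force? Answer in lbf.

F ≈ 27000 lbf

Cap-side area A_cap = π/4 × (4.02 in)² = 12.69 in^2
Rod-side annular area A_ann = π/4 × (4.02² − 2.07²) = 9.327 in^2
Net thrust = P_cap·A_cap − P_rod·A_ann = 31100 lbf − 4104 lbf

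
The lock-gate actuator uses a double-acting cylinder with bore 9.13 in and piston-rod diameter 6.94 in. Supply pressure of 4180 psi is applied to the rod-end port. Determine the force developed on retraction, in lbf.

Rod-side annular area A_ann = π/4 × (9.13² − 6.94²) = 27.64 in^2
On retraction the pressure acts on the annular area (bore minus rod).
F = P × A_ann

F ≈ 1.16e5 lbf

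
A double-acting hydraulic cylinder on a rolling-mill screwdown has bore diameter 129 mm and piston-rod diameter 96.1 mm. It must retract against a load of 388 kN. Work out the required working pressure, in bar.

Rod-side annular area A_ann = π/4 × (129² − 96.1²) = 5816 mm^2
Retraction: pressure acts on the annular area.
P = F / A = 388 kN / A

P ≈ 667 bar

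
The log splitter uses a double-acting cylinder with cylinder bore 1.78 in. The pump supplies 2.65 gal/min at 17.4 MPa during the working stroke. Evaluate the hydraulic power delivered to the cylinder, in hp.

Hydraulic power = P × Q

W ≈ 3.90 hp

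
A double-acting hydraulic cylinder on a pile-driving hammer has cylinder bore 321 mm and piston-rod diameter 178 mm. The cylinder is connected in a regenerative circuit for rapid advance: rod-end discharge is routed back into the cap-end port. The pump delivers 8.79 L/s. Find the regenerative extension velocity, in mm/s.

v ≈ 353 mm/s

In regeneration the rod-end outflow joins the pump flow into the cap end, so the net volume the pump must supply per unit advance equals the rod cross-section area.
Rod cross-section A_rod = π/4 × (178 mm)² = 24880 mm^2
v = Q_pump / A_rod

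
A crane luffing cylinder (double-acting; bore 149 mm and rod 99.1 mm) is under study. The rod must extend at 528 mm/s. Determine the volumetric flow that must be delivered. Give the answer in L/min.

Cap-side area A_cap = π/4 × (149 mm)² = 17440 mm^2
Q = A × v

Q ≈ 552 L/min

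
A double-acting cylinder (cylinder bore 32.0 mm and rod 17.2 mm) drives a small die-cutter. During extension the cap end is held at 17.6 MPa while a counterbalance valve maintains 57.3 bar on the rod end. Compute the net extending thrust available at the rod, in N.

F ≈ 10900 N

Cap-side area A_cap = π/4 × (32.0 mm)² = 804.2 mm^2
Rod-side annular area A_ann = π/4 × (32.0² − 17.2²) = 571.9 mm^2
Net thrust = P_cap·A_cap − P_rod·A_ann = 14150 N − 3277 N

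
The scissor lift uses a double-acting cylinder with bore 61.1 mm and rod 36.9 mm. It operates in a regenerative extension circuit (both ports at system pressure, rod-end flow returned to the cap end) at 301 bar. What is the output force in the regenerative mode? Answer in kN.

With equal pressure on both faces, forces on the annular region cancel; the net push is pressure × rod cross-section.
Rod cross-section A_rod = π/4 × (36.9 mm)² = 1069 mm^2
F = P × A_rod

F ≈ 32.2 kN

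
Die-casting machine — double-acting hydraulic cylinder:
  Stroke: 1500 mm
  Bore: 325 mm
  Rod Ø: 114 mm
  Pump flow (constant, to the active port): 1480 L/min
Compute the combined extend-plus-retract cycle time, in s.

Cap-side area A_cap = π/4 × (325 mm)² = 82960 mm^2
Rod-side annular area A_ann = π/4 × (325² − 114²) = 72750 mm^2
t_ext = A_cap·L/Q = 5.045 s
t_ret = A_ann·L/Q = 4.424 s
t_cycle = t_ext + t_ret

t ≈ 9.47 s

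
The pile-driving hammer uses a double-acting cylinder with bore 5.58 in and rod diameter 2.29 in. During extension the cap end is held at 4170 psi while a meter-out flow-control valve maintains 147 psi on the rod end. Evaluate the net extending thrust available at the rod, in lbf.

Cap-side area A_cap = π/4 × (5.58 in)² = 24.45 in^2
Rod-side annular area A_ann = π/4 × (5.58² − 2.29²) = 20.34 in^2
Net thrust = P_cap·A_cap − P_rod·A_ann = 1.020e5 lbf − 2989 lbf

F ≈ 99000 lbf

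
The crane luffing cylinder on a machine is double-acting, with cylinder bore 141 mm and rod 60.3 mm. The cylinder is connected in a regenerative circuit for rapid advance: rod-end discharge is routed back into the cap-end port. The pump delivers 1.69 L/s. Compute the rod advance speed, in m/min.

v ≈ 35.5 m/min

In regeneration the rod-end outflow joins the pump flow into the cap end, so the net volume the pump must supply per unit advance equals the rod cross-section area.
Rod cross-section A_rod = π/4 × (60.3 mm)² = 2856 mm^2
v = Q_pump / A_rod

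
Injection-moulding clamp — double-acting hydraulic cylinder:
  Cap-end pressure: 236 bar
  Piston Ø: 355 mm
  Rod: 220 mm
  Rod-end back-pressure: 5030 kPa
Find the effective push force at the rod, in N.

Cap-side area A_cap = π/4 × (355 mm)² = 98980 mm^2
Rod-side annular area A_ann = π/4 × (355² − 220²) = 60970 mm^2
Net thrust = P_cap·A_cap − P_rod·A_ann = 2.336e6 N − 3.067e5 N

F ≈ 2.03e6 N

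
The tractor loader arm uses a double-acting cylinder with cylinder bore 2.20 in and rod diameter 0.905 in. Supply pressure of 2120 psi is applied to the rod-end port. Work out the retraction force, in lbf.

F ≈ 6700 lbf

Rod-side annular area A_ann = π/4 × (2.20² − 0.905²) = 3.158 in^2
On retraction the pressure acts on the annular area (bore minus rod).
F = P × A_ann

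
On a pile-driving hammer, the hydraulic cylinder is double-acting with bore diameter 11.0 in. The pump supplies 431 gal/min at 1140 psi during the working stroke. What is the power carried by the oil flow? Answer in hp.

W ≈ 287 hp

Hydraulic power = P × Q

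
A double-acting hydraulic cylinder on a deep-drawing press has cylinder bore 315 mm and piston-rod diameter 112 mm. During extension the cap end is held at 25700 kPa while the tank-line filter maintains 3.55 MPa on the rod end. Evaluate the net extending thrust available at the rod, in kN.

Cap-side area A_cap = π/4 × (315 mm)² = 77930 mm^2
Rod-side annular area A_ann = π/4 × (315² − 112²) = 68080 mm^2
Net thrust = P_cap·A_cap − P_rod·A_ann = 2003 kN − 241.7 kN

F ≈ 1760 kN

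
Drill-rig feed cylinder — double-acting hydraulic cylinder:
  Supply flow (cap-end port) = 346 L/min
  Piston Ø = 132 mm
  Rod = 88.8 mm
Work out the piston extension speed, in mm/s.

v ≈ 421 mm/s

Cap-side area A_cap = π/4 × (132 mm)² = 13680 mm^2
v = Q / A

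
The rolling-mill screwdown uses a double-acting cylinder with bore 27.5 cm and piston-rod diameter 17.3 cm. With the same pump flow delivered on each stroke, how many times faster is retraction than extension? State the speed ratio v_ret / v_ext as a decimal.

v_ret/v_ext ≈ 1.65

Cap-side area A_cap = π/4 × (27.5 cm)² = 594.0 cm^2
Rod-side annular area A_ann = π/4 × (27.5² − 17.3²) = 358.9 cm^2
For equal Q, v ∝ 1/A, so v_ret/v_ext = A_cap/A_ann.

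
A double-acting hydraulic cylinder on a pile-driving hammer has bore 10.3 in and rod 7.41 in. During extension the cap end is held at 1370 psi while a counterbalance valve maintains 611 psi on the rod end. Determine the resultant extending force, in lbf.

F ≈ 89600 lbf

Cap-side area A_cap = π/4 × (10.3 in)² = 83.32 in^2
Rod-side annular area A_ann = π/4 × (10.3² − 7.41²) = 40.20 in^2
Net thrust = P_cap·A_cap − P_rod·A_ann = 1.142e5 lbf − 24560 lbf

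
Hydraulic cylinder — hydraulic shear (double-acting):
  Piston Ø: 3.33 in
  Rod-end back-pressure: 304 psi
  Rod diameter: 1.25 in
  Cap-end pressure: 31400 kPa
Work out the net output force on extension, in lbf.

F ≈ 37400 lbf

Cap-side area A_cap = π/4 × (3.33 in)² = 8.709 in^2
Rod-side annular area A_ann = π/4 × (3.33² − 1.25²) = 7.482 in^2
Net thrust = P_cap·A_cap − P_rod·A_ann = 39660 lbf − 2275 lbf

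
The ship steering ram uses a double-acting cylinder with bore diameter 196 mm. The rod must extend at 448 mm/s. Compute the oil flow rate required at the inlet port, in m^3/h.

Q ≈ 48.7 m^3/h

Cap-side area A_cap = π/4 × (196 mm)² = 30170 mm^2
Q = A × v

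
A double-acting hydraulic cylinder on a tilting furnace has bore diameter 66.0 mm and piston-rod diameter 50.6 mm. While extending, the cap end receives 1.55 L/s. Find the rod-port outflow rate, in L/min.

Cap-side area A_cap = π/4 × (66.0 mm)² = 3421 mm^2
Rod-side annular area A_ann = π/4 × (66.0² − 50.6²) = 1410 mm^2
Piston speed v = Q_in/A_cap; rod-end outflow Q_out = v × A_ann = Q_in × A_ann/A_cap.

Q_out ≈ 38.3 L/min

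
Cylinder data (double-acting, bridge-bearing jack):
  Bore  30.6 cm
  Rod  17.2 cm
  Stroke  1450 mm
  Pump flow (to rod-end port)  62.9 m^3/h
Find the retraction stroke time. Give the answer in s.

Rod-side annular area A_ann = π/4 × (30.6² − 17.2²) = 503.1 cm^2
Swept volume V = A × L; t = V / Q = A·L / Q

t ≈ 4.17 s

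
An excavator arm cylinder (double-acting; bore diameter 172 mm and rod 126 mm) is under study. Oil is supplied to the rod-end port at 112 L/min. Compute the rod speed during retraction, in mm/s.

v ≈ 173 mm/s

Rod-side annular area A_ann = π/4 × (172² − 126²) = 10770 mm^2
Flow into the rod-end port fills the annular volume.
v = Q / A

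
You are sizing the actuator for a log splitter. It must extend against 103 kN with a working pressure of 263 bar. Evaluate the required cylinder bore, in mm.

Extension force acts on the full piston face: F = P × (π/4)D².
D = √(4F / (πP)) = √(4 × 103 kN / (π × 263 bar))

D ≈ 70.6 mm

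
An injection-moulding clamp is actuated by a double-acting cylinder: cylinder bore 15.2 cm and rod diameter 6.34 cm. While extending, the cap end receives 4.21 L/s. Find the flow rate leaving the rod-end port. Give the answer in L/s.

Cap-side area A_cap = π/4 × (15.2 cm)² = 181.5 cm^2
Rod-side annular area A_ann = π/4 × (15.2² − 6.34²) = 149.9 cm^2
Piston speed v = Q_in/A_cap; rod-end outflow Q_out = v × A_ann = Q_in × A_ann/A_cap.

Q_out ≈ 3.48 L/s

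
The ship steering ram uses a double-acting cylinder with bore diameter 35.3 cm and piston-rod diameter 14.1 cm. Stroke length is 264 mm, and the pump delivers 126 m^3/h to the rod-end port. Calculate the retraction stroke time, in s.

Rod-side annular area A_ann = π/4 × (35.3² − 14.1²) = 822.5 cm^2
Swept volume V = A × L; t = V / Q = A·L / Q

t ≈ 0.620 s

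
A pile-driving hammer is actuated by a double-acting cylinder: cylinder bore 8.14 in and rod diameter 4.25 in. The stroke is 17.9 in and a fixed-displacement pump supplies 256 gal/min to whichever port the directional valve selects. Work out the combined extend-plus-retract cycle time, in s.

t ≈ 1.63 s

Cap-side area A_cap = π/4 × (8.14 in)² = 52.04 in^2
Rod-side annular area A_ann = π/4 × (8.14² − 4.25²) = 37.85 in^2
t_ext = A_cap·L/Q = 0.9451 s
t_ret = A_ann·L/Q = 0.6875 s
t_cycle = t_ext + t_ret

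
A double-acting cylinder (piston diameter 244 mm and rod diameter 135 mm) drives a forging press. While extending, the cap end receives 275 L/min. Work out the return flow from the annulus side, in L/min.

Cap-side area A_cap = π/4 × (244 mm)² = 46760 mm^2
Rod-side annular area A_ann = π/4 × (244² − 135²) = 32450 mm^2
Piston speed v = Q_in/A_cap; rod-end outflow Q_out = v × A_ann = Q_in × A_ann/A_cap.

Q_out ≈ 191 L/min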